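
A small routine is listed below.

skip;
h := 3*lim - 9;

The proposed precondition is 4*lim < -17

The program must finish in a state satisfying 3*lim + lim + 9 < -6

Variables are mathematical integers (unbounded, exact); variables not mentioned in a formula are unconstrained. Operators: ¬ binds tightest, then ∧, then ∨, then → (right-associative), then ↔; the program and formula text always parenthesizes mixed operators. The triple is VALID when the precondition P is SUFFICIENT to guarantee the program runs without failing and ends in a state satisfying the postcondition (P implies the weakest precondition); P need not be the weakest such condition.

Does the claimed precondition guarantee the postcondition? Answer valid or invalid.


Working backward. After the program, the postcondition 3*lim + lim + 9 < -6 must hold; in canonical form it is 4*lim < -15.
Before h := 3*lim - 9: 4*lim < -15
Before skip: 4*lim < -15
The weakest precondition is 4*lim < -15.
Check whether 4*lim < -17 implies it.
Every state satisfying the precondition satisfies the weakest precondition: the implication holds.
Answer: valid


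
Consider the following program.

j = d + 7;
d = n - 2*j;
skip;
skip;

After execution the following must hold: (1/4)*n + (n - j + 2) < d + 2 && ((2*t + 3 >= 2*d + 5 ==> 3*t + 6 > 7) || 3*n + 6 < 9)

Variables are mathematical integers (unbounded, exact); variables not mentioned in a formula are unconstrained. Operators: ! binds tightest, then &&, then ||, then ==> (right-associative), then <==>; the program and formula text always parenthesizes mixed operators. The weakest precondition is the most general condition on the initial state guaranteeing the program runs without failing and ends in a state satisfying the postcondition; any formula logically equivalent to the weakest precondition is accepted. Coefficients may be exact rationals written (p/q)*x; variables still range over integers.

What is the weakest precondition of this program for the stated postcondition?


Working backward. After the program, the postcondition (1/4)*n + (n - j + 2) < d + 2 && ((2*t + 3 >= 2*d + 5 ==> 3*t + 6 > 7) || 3*n + 6 < 9) must hold; in canonical form it is (5/4)*n < d + j && ((2*t >= 2*d + 2 ==> 3*t > 1) || 3*n < 3).
Before skip: (5/4)*n < d + j && ((2*t >= 2*d + 2 ==> 3*t > 1) || 3*n < 3)
Before skip: (5/4)*n < d + j && ((2*t >= 2*d + 2 ==> 3*t > 1) || 3*n < 3)
Before d := n - 2*j: j + (1/4)*n < 0 && ((4*j + 2*t >= 2*n + 2 ==> 3*t > 1) || 3*n < 3)
Before j := d + 7: d + (1/4)*n < -7 && ((4*d + 2*t >= 2*n - 26 ==> 3*t > 1) || 3*n < 3)
Answer: WP = d + (1/4)*n < -7 && ((4*d + 2*t >= 2*n - 26 ==> 3*t > 1) || 3*n < 3)


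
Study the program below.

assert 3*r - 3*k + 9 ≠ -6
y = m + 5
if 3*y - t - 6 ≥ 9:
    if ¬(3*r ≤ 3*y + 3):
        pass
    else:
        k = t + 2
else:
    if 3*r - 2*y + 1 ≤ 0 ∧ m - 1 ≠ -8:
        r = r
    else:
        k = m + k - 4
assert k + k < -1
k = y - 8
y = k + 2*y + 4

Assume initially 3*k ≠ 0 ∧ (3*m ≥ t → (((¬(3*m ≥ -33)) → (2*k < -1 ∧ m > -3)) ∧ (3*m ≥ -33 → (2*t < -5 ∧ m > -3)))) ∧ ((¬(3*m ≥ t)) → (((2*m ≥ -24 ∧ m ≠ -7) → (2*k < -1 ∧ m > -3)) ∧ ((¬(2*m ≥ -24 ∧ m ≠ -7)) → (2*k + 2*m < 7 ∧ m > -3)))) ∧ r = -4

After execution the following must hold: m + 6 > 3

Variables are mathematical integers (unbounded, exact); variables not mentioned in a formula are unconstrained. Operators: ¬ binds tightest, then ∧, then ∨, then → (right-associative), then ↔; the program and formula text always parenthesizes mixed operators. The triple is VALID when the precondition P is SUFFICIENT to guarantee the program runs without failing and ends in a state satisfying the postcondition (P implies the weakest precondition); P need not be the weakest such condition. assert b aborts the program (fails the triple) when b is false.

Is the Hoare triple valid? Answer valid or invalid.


Working backward. After the program, the postcondition m + 6 > 3 must hold; in canonical form it is m > -3.
Before y := k + 2*y + 4: m > -3
Before k := y - 8: m > -3
Before assert k + k < -1: 2*k < -1 ∧ m > -3
Then branch requires ((¬(3*r ≤ 3*y + 3)) → (2*k < -1 ∧ m > -3)) ∧ (3*r ≤ 3*y + 3 → (2*t < -5 ∧ m > -3)); else branch requires ((3*r ≤ 2*y - 1 ∧ m ≠ -7) → (2*k < -1 ∧ m > -3)) ∧ ((¬(3*r ≤ 2*y - 1 ∧ m ≠ -7)) → (2*k + 2*m < 7 ∧ m > -3)).
Before the if: (3*y ≥ t + 15 → (((¬(3*r ≤ 3*y + 3)) → (2*k < -1 ∧ m > -3)) ∧ (3*r ≤ 3*y + 3 → (2*t < -5 ∧ m > -3)))) ∧ ((¬(3*y ≥ t + 15)) → (((3*r ≤ 2*y - 1 ∧ m ≠ -7) → (2*k < -1 ∧ m > -3)) ∧ ((¬(3*r ≤ 2*y - 1 ∧ m ≠ -7)) → (2*k + 2*m < 7 ∧ m > -3))))
Before y := m + 5: (3*m ≥ t → (((¬(3*r ≤ 3*m + 18)) → (2*k < -1 ∧ m > -3)) ∧ (3*r ≤ 3*m + 18 → (2*t < -5 ∧ m > -3)))) ∧ ((¬(3*m ≥ t)) → (((3*r ≤ 2*m + 9 ∧ m ≠ -7) → (2*k < -1 ∧ m > -3)) ∧ ((¬(3*r ≤ 2*m + 9 ∧ m ≠ -7)) → (2*k + 2*m < 7 ∧ m > -3))))
Before assert 3*r - 3*k + 9 ≠ -6: 3*r ≠ 3*k - 15 ∧ (3*m ≥ t → (((¬(3*r ≤ 3*m + 18)) → (2*k < -1 ∧ m > -3)) ∧ (3*r ≤ 3*m + 18 → (2*t < -5 ∧ m > -3)))) ∧ ((¬(3*m ≥ t)) → (((3*r ≤ 2*m + 9 ∧ m ≠ -7) → (2*k < -1 ∧ m > -3)) ∧ ((¬(3*r ≤ 2*m + 9 ∧ m ≠ -7)) → (2*k + 2*m < 7 ∧ m > -3))))
The weakest precondition is 3*r ≠ 3*k - 15 ∧ (3*m ≥ t → (((¬(3*r ≤ 3*m + 18)) → (2*k < -1 ∧ m > -3)) ∧ (3*r ≤ 3*m + 18 → (2*t < -5 ∧ m > -3)))) ∧ ((¬(3*m ≥ t)) → (((3*r ≤ 2*m + 9 ∧ m ≠ -7) → (2*k < -1 ∧ m > -3)) ∧ ((¬(3*r ≤ 2*m + 9 ∧ m ≠ -7)) → (2*k + 2*m < 7 ∧ m > -3)))).
Check whether 3*k ≠ 0 ∧ (3*m ≥ t → (((¬(3*m ≥ -33)) → (2*k < -1 ∧ m > -3)) ∧ (3*m ≥ -33 → (2*t < -5 ∧ m > -3)))) ∧ ((¬(3*m ≥ t)) → (((2*m ≥ -24 ∧ m ≠ -7) → (2*k < -1 ∧ m > -3)) ∧ ((¬(2*m ≥ -24 ∧ m ≠ -7)) → (2*k + 2*m < 7 ∧ m > -3)))) ∧ r = -4 implies it.
Countermodel: at the initial state k = 1, m = -2, r = -4, t = -6, the precondition holds but the weakest precondition fails.
Answer: invalid


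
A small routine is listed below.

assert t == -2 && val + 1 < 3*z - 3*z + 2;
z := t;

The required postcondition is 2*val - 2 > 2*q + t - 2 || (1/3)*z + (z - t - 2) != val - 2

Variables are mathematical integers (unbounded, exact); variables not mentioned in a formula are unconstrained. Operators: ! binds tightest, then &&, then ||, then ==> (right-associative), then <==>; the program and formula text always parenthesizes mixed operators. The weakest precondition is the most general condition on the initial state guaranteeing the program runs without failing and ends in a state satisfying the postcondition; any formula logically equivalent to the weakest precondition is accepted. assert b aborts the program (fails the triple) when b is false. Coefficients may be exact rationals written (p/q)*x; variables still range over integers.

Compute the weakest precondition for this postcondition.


Working backward. After the program, the postcondition 2*val - 2 > 2*q + t - 2 || (1/3)*z + (z - t - 2) != val - 2 must hold; in canonical form it is 2*val > 2*q + t || (4/3)*z != t + val.
Before z := t: 2*val > 2*q + t || (1/3)*t != val
Before assert t == -2 && val + 1 < 3*z - 3*z + 2: t == -2 && val < 1 && (2*val > 2*q + t || (1/3)*t != val)
Answer: WP = t == -2 && val < 1 && (2*val > 2*q + t || (1/3)*t != val)


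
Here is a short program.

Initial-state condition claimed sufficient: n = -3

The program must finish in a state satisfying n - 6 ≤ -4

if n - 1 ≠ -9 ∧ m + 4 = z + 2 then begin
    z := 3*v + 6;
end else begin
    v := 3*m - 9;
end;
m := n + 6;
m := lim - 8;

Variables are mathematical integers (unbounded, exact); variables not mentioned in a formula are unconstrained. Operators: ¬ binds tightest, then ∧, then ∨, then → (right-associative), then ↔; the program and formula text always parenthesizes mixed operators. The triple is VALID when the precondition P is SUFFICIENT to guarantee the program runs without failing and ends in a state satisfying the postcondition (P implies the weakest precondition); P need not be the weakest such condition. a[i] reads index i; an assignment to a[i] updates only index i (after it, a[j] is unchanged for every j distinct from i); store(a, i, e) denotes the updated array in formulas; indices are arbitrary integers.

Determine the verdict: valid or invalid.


Working backward. After the program, the postcondition n - 6 ≤ -4 must hold; in canonical form it is n ≤ 2.
Before m := lim - 8: n ≤ 2
Before m := n + 6: n ≤ 2
Then branch requires n ≤ 2; else branch requires n ≤ 2.
Before the if: ((n ≠ -8 ∧ m = z - 2) → n ≤ 2) ∧ ((¬(n ≠ -8 ∧ m = z - 2)) → n ≤ 2)
The weakest precondition is ((n ≠ -8 ∧ m = z - 2) → n ≤ 2) ∧ ((¬(n ≠ -8 ∧ m = z - 2)) → n ≤ 2).
Check whether n = -3 implies it.
Every state satisfying the precondition satisfies the weakest precondition: the implication holds.
Answer: valid


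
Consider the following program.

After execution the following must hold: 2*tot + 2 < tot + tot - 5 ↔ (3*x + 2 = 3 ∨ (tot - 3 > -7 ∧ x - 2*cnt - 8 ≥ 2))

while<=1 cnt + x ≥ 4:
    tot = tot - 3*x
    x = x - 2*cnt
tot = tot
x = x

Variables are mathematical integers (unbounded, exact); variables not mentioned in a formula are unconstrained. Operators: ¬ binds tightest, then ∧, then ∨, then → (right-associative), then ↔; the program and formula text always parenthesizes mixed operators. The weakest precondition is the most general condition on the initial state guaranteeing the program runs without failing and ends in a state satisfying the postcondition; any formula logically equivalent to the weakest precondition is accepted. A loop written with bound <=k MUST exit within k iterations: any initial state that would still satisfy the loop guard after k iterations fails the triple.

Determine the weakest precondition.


Working backward. After the program, the postcondition 2*tot + 2 < tot + tot - 5 ↔ (3*x + 2 = 3 ∨ (tot - 3 > -7 ∧ x - 2*cnt - 8 ≥ 2)) must hold; in canonical form it is ¬(3*x = 1 ∨ (tot > -4 ∧ x ≥ 2*cnt + 10)).
Before x := x: ¬(3*x = 1 ∨ (tot > -4 ∧ x ≥ 2*cnt + 10))
Before tot := tot: ¬(3*x = 1 ∨ (tot > -4 ∧ x ≥ 2*cnt + 10))
Before the loop (bound <=1), unroll the exhaustion recursion (WP_0 = exit-now case; WP_j = one more guarded iteration, up to j = 1):
  WP_0: (¬(cnt + x ≥ 4)) ∧ (¬(3*x = 1 ∨ (tot > -4 ∧ x ≥ 2*cnt + 10)))
  WP_1: (cnt + x ≥ 4 → ((¬(x ≥ cnt + 4)) ∧ (¬(3*x = 6*cnt + 1 ∨ (tot > 3*x - 4 ∧ x ≥ 4*cnt + 10))))) ∧ ((¬(cnt + x ≥ 4)) → (¬(3*x = 1 ∨ (tot > -4 ∧ x ≥ 2*cnt + 10))))
So before the loop: (cnt + x ≥ 4 → ((¬(x ≥ cnt + 4)) ∧ (¬(3*x = 6*cnt + 1 ∨ (tot > 3*x - 4 ∧ x ≥ 4*cnt + 10))))) ∧ ((¬(cnt + x ≥ 4)) → (¬(3*x = 1 ∨ (tot > -4 ∧ x ≥ 2*cnt + 10))))
Answer: WP = (cnt + x ≥ 4 → ((¬(x ≥ cnt + 4)) ∧ (¬(3*x = 6*cnt + 1 ∨ (tot > 3*x - 4 ∧ x ≥ 4*cnt + 10))))) ∧ ((¬(cnt + x ≥ 4)) → (¬(3*x = 1 ∨ (tot > -4 ∧ x ≥ 2*cnt + 10))))


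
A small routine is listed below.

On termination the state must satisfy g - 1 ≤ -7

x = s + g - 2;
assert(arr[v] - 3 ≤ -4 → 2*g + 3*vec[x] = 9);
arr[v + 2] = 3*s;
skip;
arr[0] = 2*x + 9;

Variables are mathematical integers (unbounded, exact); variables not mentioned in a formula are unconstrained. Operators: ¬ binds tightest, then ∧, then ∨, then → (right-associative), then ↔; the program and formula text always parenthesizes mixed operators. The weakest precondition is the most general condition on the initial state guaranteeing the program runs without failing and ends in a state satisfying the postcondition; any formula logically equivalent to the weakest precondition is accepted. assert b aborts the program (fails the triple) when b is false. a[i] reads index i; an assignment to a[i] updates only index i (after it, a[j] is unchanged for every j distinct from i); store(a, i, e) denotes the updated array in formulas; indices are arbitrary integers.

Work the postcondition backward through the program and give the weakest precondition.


Working backward. After the program, the postcondition g - 1 ≤ -7 must hold; in canonical form it is g ≤ -6.
Before arr[0] := 2*x + 9: g ≤ -6
Before skip: g ≤ -6
Before arr[v + 2] := 3*s: g ≤ -6
Before assert arr[v] - 3 ≤ -4 → 2*g + 3*vec[x] = 9: (arr[v] ≤ -1 → 3*vec[x] + 2*g = 9) ∧ g ≤ -6
Before x := s + g - 2: (arr[v] ≤ -1 → 3*vec[g + s - 2] + 2*g = 9) ∧ g ≤ -6
Answer: WP = (arr[v] ≤ -1 → 3*vec[g + s - 2] + 2*g = 9) ∧ g ≤ -6


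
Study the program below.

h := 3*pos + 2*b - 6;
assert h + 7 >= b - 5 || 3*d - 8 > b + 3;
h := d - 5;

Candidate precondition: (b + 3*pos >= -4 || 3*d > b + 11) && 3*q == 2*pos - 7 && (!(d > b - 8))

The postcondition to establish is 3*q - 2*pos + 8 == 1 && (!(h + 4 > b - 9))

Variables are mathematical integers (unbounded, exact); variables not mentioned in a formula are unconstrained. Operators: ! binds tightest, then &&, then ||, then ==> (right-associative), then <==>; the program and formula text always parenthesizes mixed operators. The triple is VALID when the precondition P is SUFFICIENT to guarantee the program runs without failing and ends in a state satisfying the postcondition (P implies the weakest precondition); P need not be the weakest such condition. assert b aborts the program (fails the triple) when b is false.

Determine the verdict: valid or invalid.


Working backward. After the program, the postcondition 3*q - 2*pos + 8 == 1 && (!(h + 4 > b - 9)) must hold; in canonical form it is 3*q == 2*pos - 7 && (!(h > b - 13)).
Before h := d - 5: 3*q == 2*pos - 7 && (!(d > b - 8))
Before assert h + 7 >= b - 5 || 3*d - 8 > b + 3: (h >= b - 12 || 3*d > b + 11) && 3*q == 2*pos - 7 && (!(d > b - 8))
Before h := 3*pos + 2*b - 6: (b + 3*pos >= -6 || 3*d > b + 11) && 3*q == 2*pos - 7 && (!(d > b - 8))
The weakest precondition is (b + 3*pos >= -6 || 3*d > b + 11) && 3*q == 2*pos - 7 && (!(d > b - 8)).
Check whether (b + 3*pos >= -4 || 3*d > b + 11) && 3*q == 2*pos - 7 && (!(d > b - 8)) implies it.
Every state satisfying the precondition satisfies the weakest precondition: the implication holds.
Answer: valid


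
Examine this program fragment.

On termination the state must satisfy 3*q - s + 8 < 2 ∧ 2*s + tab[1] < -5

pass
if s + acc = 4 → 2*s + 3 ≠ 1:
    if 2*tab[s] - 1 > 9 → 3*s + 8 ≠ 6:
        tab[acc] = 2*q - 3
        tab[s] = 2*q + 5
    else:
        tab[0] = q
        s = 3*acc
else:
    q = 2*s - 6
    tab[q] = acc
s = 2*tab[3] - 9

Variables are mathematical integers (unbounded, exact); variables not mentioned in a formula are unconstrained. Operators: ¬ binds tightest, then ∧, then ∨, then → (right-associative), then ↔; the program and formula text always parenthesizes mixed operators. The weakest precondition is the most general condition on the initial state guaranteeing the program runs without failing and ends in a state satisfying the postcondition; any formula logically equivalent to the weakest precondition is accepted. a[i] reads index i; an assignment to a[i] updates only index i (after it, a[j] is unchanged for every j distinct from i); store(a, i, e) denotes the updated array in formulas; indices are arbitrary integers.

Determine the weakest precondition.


Working backward. After the program, the postcondition 3*q - s + 8 < 2 ∧ 2*s + tab[1] < -5 must hold; in canonical form it is 3*q < s - 6 ∧ tab[1] + 2*s < -5.
Before s := 2*tab[3] - 9: 3*q < 2*tab[3] - 15 ∧ tab[1] + 4*tab[3] < 13
Then branch requires ((2*tab[s] > 10 → 3*s ≠ -2) → (3*q < 2*store(store(tab, acc, 2*q - 3), s, 2*q + 5)[3] - 15 ∧ store(store(tab, acc, 2*q - 3), s, 2*q + 5)[1] + 4*store(store(tab, acc, 2*q - 3), s, 2*q + 5)[3] < 13)) ∧ ((¬(2*tab[s] > 10 → 3*s ≠ -2)) → (3*q < 2*tab[3] - 15 ∧ tab[1] + 4*tab[3] < 13)); else branch requires 6*s < 2*store(tab, 2*s - 6, acc)[3] + 3 ∧ store(tab, 2*s - 6, acc)[1] + 4*store(tab, 2*s - 6, acc)[3] < 13.
Before the if: ((acc + s = 4 → 2*s ≠ -2) → (((2*tab[s] > 10 → 3*s ≠ -2) → (3*q < 2*store(store(tab, acc, 2*q - 3), s, 2*q + 5)[3] - 15 ∧ store(store(tab, acc, 2*q - 3), s, 2*q + 5)[1] + 4*store(store(tab, acc, 2*q - 3), s, 2*q + 5)[3] < 13)) ∧ ((¬(2*tab[s] > 10 → 3*s ≠ -2)) → (3*q < 2*tab[3] - 15 ∧ tab[1] + 4*tab[3] < 13)))) ∧ ((¬(acc + s = 4 → 2*s ≠ -2)) → (6*s < 2*store(tab, 2*s - 6, acc)[3] + 3 ∧ store(tab, 2*s - 6, acc)[1] + 4*store(tab, 2*s - 6, acc)[3] < 13))
Before skip: ((acc + s = 4 → 2*s ≠ -2) → (((2*tab[s] > 10 → 3*s ≠ -2) → (3*q < 2*store(store(tab, acc, 2*q - 3), s, 2*q + 5)[3] - 15 ∧ store(store(tab, acc, 2*q - 3), s, 2*q + 5)[1] + 4*store(store(tab, acc, 2*q - 3), s, 2*q + 5)[3] < 13)) ∧ ((¬(2*tab[s] > 10 → 3*s ≠ -2)) → (3*q < 2*tab[3] - 15 ∧ tab[1] + 4*tab[3] < 13)))) ∧ ((¬(acc + s = 4 → 2*s ≠ -2)) → (6*s < 2*store(tab, 2*s - 6, acc)[3] + 3 ∧ store(tab, 2*s - 6, acc)[1] + 4*store(tab, 2*s - 6, acc)[3] < 13))
Answer: WP = ((acc + s = 4 → 2*s ≠ -2) → (((2*tab[s] > 10 → 3*s ≠ -2) → (3*q < 2*store(store(tab, acc, 2*q - 3), s, 2*q + 5)[3] - 15 ∧ store(store(tab, acc, 2*q - 3), s, 2*q + 5)[1] + 4*store(store(tab, acc, 2*q - 3), s, 2*q + 5)[3] < 13)) ∧ ((¬(2*tab[s] > 10 → 3*s ≠ -2)) → (3*q < 2*tab[3] - 15 ∧ tab[1] + 4*tab[3] < 13)))) ∧ ((¬(acc + s = 4 → 2*s ≠ -2)) → (6*s < 2*store(tab, 2*s - 6, acc)[3] + 3 ∧ store(tab, 2*s - 6, acc)[1] + 4*store(tab, 2*s - 6, acc)[3] < 13))


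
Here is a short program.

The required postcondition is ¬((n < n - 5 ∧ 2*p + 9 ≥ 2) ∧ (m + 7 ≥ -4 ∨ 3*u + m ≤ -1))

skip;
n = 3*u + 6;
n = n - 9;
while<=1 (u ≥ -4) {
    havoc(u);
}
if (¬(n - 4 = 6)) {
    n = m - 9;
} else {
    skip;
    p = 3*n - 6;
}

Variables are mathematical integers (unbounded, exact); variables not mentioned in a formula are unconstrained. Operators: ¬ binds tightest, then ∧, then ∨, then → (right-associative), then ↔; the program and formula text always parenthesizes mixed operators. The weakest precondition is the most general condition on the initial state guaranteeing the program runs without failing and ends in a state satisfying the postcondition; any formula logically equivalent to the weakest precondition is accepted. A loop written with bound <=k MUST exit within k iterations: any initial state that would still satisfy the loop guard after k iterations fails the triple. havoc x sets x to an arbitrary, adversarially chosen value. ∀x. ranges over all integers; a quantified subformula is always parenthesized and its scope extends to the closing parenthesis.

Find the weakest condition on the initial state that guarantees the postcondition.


Working backward. After the program, the postcondition ¬((n < n - 5 ∧ 2*p + 9 ≥ 2) ∧ (m + 7 ≥ -4 ∨ 3*u + m ≤ -1)) must hold; in canonical form it is true.
Then branch requires true; else branch requires true.
Before the if: true
Before the loop (bound <=1), unroll the exhaustion recursion (WP_0 = exit-now case; WP_j = one more guarded iteration, up to j = 1):
  WP_0: ¬(u ≥ -4)
  WP_1: u ≥ -4 → (∀u_1. (¬(u_1 ≥ -4)))
So before the loop: u ≥ -4 → (∀u_1. (¬(u_1 ≥ -4)))
Before n := n - 9: u ≥ -4 → (∀u_1. (¬(u_1 ≥ -4)))
Before n := 3*u + 6: u ≥ -4 → (∀u_1. (¬(u_1 ≥ -4)))
Before skip: u ≥ -4 → (∀u_1. (¬(u_1 ≥ -4)))
Answer: WP = u ≥ -4 → (∀u_1. (¬(u_1 ≥ -4)))


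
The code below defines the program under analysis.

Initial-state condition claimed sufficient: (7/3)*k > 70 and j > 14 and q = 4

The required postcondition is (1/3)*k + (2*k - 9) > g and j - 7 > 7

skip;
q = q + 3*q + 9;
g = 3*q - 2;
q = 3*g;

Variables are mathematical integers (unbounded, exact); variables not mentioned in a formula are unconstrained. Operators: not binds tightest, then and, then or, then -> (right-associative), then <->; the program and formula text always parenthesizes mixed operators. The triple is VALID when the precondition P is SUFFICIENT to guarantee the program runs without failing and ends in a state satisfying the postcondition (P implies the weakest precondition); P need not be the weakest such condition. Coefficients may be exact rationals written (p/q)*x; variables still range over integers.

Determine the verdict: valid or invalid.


Working backward. After the program, the postcondition (1/3)*k + (2*k - 9) > g and j - 7 > 7 must hold; in canonical form it is (7/3)*k > g + 9 and j > 14.
Before q := 3*g: (7/3)*k > g + 9 and j > 14
Before g := 3*q - 2: (7/3)*k > 3*q + 7 and j > 14
Before q := q + 3*q + 9: (7/3)*k > 12*q + 34 and j > 14
Before skip: (7/3)*k > 12*q + 34 and j > 14
The weakest precondition is (7/3)*k > 12*q + 34 and j > 14.
Check whether (7/3)*k > 70 and j > 14 and q = 4 implies it.
Countermodel: at the initial state j = 15, k = 31, q = 4, the precondition holds but the weakest precondition fails.
Answer: invalid


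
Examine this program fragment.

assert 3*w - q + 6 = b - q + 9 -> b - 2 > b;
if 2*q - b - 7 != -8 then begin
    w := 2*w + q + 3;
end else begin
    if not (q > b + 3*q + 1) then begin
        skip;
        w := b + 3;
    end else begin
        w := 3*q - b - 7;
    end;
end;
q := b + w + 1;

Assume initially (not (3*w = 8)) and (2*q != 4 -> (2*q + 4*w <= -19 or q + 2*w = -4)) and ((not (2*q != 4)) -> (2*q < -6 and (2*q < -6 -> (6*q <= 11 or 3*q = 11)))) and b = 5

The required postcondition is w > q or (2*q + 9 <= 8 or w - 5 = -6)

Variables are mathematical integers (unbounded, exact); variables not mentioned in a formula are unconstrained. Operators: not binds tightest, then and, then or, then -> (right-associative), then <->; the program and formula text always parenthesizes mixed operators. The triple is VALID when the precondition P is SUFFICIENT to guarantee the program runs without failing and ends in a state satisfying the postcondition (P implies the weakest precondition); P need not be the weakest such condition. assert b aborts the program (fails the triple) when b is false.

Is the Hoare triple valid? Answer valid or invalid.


Working backward. After the program, the postcondition w > q or (2*q + 9 <= 8 or w - 5 = -6) must hold; in canonical form it is w > q or 2*q <= -1 or w = -1.
Before q := b + w + 1: b < -1 or 2*b + 2*w <= -3 or w = -1
Then branch requires b < -1 or 2*b + 2*q + 4*w <= -9 or q + 2*w = -4; else branch requires ((not (b + 2*q < -1)) -> (b < -1 or 4*b <= -9 or b = -4)) and (b + 2*q < -1 -> (b < -1 or 6*q <= 11 or 3*q = b + 6)).
Before the if: (2*q != b - 1 -> (b < -1 or 2*b + 2*q + 4*w <= -9 or q + 2*w = -4)) and ((not (2*q != b - 1)) -> (((not (b + 2*q < -1)) -> (b < -1 or 4*b <= -9 or b = -4)) and (b + 2*q < -1 -> (b < -1 or 6*q <= 11 or 3*q = b + 6))))
Before assert 3*w - q + 6 = b - q + 9 -> b - 2 > b: (not (3*w = b + 3)) and (2*q != b - 1 -> (b < -1 or 2*b + 2*q + 4*w <= -9 or q + 2*w = -4)) and ((not (2*q != b - 1)) -> (((not (b + 2*q < -1)) -> (b < -1 or 4*b <= -9 or b = -4)) and (b + 2*q < -1 -> (b < -1 or 6*q <= 11 or 3*q = b + 6))))
The weakest precondition is (not (3*w = b + 3)) and (2*q != b - 1 -> (b < -1 or 2*b + 2*q + 4*w <= -9 or q + 2*w = -4)) and ((not (2*q != b - 1)) -> (((not (b + 2*q < -1)) -> (b < -1 or 4*b <= -9 or b = -4)) and (b + 2*q < -1 -> (b < -1 or 6*q <= 11 or 3*q = b + 6)))).
Check whether (not (3*w = 8)) and (2*q != 4 -> (2*q + 4*w <= -19 or q + 2*w = -4)) and ((not (2*q != 4)) -> (2*q < -6 and (2*q < -6 -> (6*q <= 11 or 3*q = 11)))) and b = 5 implies it.
Every state satisfying the precondition satisfies the weakest precondition: the implication holds.
Answer: valid


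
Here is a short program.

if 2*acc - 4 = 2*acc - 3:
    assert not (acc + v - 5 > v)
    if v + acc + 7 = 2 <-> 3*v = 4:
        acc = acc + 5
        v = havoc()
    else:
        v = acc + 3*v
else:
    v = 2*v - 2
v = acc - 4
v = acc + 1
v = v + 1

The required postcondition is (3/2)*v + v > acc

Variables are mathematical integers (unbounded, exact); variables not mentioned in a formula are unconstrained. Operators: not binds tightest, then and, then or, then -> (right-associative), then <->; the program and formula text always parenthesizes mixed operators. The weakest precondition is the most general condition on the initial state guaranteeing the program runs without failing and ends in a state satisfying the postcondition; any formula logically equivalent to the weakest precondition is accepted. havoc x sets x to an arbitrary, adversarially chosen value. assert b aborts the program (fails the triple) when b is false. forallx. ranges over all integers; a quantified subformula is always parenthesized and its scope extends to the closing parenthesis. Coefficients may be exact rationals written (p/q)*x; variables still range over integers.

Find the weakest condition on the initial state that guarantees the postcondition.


Working backward. After the program, the postcondition (3/2)*v + v > acc must hold; in canonical form it is (5/2)*v > acc.
Before v := v + 1: (5/2)*v > acc - 5/2
Before v := acc + 1: (3/2)*acc > -5
Before v := acc - 4: (3/2)*acc > -5
Then branch requires (not (acc > 5)) and ((acc + v = -5 <-> 3*v = 4) -> (3/2)*acc > -25/2) and ((not (acc + v = -5 <-> 3*v = 4)) -> (3/2)*acc > -5); else branch requires (3/2)*acc > -5.
Before the if: (3/2)*acc > -5
Answer: WP = (3/2)*acc > -5


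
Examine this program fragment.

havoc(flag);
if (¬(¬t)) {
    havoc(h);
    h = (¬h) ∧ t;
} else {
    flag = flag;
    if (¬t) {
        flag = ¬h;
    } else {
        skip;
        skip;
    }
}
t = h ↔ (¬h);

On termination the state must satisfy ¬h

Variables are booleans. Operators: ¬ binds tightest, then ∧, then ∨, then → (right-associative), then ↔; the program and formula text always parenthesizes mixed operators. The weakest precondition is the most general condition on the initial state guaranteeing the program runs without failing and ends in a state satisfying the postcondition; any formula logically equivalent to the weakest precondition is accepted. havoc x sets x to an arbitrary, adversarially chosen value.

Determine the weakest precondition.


Working backward. After the program, ¬h must hold.
Before t := h ↔ (¬h): ¬h
Then branch requires ¬t; else branch requires ((¬t) → (¬h)) ∧ (t → (¬h)).
Before the if: (t → (¬t)) ∧ ((¬t) → (((¬t) → (¬h)) ∧ (t → (¬h))))
Before havoc flag: (t → (¬t)) ∧ ((¬t) → (((¬t) → (¬h)) ∧ (t → (¬h))))
Answer: WP = (t → (¬t)) ∧ ((¬t) → (((¬t) → (¬h)) ∧ (t → (¬h))))


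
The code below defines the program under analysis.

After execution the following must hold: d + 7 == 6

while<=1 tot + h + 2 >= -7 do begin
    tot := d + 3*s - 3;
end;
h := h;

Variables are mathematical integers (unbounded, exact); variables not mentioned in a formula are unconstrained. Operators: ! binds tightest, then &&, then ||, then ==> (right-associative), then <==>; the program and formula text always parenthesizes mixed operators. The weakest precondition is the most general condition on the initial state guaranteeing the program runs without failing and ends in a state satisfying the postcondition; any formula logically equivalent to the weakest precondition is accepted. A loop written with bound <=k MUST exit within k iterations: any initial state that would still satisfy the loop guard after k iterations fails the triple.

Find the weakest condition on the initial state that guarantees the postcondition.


Working backward. After the program, the postcondition d + 7 == 6 must hold; in canonical form it is d == -1.
Before h := h: d == -1
Before the loop (bound <=1), unroll the exhaustion recursion (WP_0 = exit-now case; WP_j = one more guarded iteration, up to j = 1):
  WP_0: (!(h + tot >= -9)) && d == -1
  WP_1: (h + tot >= -9 ==> ((!(d + h + 3*s >= -6)) && d == -1)) && ((!(h + tot >= -9)) ==> d == -1)
So before the loop: (h + tot >= -9 ==> ((!(d + h + 3*s >= -6)) && d == -1)) && ((!(h + tot >= -9)) ==> d == -1)
Answer: WP = (h + tot >= -9 ==> ((!(d + h + 3*s >= -6)) && d == -1)) && ((!(h + tot >= -9)) ==> d == -1)


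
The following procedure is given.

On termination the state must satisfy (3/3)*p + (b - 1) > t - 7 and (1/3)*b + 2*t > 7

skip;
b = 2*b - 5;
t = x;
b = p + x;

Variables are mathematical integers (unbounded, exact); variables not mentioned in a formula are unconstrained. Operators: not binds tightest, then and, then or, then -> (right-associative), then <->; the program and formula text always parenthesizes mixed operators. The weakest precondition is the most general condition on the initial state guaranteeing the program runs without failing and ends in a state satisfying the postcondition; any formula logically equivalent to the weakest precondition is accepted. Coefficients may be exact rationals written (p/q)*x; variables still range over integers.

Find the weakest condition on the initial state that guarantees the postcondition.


Working backward. After the program, the postcondition (3/3)*p + (b - 1) > t - 7 and (1/3)*b + 2*t > 7 must hold; in canonical form it is b + p > t - 6 and (1/3)*b + 2*t > 7.
Before b := p + x: 2*p + x > t - 6 and (1/3)*p + 2*t + (1/3)*x > 7
Before t := x: 2*p > -6 and (1/3)*p + (7/3)*x > 7
Before b := 2*b - 5: 2*p > -6 and (1/3)*p + (7/3)*x > 7
Before skip: 2*p > -6 and (1/3)*p + (7/3)*x > 7
Answer: WP = 2*p > -6 and (1/3)*p + (7/3)*x > 7


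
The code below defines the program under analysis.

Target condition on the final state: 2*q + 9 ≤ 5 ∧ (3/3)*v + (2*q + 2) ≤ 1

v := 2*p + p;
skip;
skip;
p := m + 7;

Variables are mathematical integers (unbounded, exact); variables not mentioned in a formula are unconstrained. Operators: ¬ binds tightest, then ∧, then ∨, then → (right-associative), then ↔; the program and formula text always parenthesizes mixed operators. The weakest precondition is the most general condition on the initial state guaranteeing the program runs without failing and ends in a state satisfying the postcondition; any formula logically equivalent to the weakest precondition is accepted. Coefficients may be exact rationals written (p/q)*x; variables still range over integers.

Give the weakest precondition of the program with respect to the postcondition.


Working backward. After the program, the postcondition 2*q + 9 ≤ 5 ∧ (3/3)*v + (2*q + 2) ≤ 1 must hold; in canonical form it is 2*q ≤ -4 ∧ 2*q + v ≤ -1.
Before p := m + 7: 2*q ≤ -4 ∧ 2*q + v ≤ -1
Before skip: 2*q ≤ -4 ∧ 2*q + v ≤ -1
Before skip: 2*q ≤ -4 ∧ 2*q + v ≤ -1
Before v := 2*p + p: 2*q ≤ -4 ∧ 3*p + 2*q ≤ -1
Answer: WP = 2*q ≤ -4 ∧ 3*p + 2*q ≤ -1


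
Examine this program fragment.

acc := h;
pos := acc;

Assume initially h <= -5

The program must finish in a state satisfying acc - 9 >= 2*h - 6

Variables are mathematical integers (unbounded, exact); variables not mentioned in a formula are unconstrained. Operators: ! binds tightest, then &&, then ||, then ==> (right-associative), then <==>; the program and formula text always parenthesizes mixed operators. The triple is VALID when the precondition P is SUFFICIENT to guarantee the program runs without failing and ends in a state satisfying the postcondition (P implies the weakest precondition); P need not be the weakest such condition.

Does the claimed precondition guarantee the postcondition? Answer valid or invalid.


Working backward. After the program, the postcondition acc - 9 >= 2*h - 6 must hold; in canonical form it is acc >= 2*h + 3.
Before pos := acc: acc >= 2*h + 3
Before acc := h: h <= -3
The weakest precondition is h <= -3.
Check whether h <= -5 implies it.
Every state satisfying the precondition satisfies the weakest precondition: the implication holds.
Answer: valid


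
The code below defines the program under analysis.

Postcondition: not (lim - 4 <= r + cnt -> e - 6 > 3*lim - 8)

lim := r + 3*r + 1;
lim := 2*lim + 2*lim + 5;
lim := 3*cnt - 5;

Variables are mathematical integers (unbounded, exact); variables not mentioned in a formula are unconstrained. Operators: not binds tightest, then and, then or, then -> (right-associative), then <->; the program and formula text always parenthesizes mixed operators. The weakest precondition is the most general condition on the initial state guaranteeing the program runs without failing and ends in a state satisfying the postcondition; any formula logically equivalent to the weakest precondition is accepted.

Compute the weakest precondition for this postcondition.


Working backward. After the program, the postcondition not (lim - 4 <= r + cnt -> e - 6 > 3*lim - 8) must hold; in canonical form it is not (lim <= cnt + r + 4 -> e > 3*lim - 2).
Before lim := 3*cnt - 5: not (2*cnt <= r + 9 -> e > 9*cnt - 17)
Before lim := 2*lim + 2*lim + 5: not (2*cnt <= r + 9 -> e > 9*cnt - 17)
Before lim := r + 3*r + 1: not (2*cnt <= r + 9 -> e > 9*cnt - 17)
Answer: WP = not (2*cnt <= r + 9 -> e > 9*cnt - 17)


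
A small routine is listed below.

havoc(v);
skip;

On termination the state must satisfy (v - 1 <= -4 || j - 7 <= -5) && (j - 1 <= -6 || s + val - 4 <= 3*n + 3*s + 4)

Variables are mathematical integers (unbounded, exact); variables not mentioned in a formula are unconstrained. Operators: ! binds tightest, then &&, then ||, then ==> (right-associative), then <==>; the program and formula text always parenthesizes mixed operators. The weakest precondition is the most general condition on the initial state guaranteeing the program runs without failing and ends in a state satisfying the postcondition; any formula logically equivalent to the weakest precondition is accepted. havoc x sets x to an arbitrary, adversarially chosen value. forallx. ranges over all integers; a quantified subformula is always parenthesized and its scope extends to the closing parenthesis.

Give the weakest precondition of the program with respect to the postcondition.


Working backward. After the program, the postcondition (v - 1 <= -4 || j - 7 <= -5) && (j - 1 <= -6 || s + val - 4 <= 3*n + 3*s + 4) must hold; in canonical form it is (v <= -3 || j <= 2) && (j <= -5 || val <= 3*n + 2*s + 8).
Before skip: (v <= -3 || j <= 2) && (j <= -5 || val <= 3*n + 2*s + 8)
Before havoc v: forall v_1. ((v_1 <= -3 || j <= 2) && (j <= -5 || val <= 3*n + 2*s + 8))
Answer: WP = forall v_1. ((v_1 <= -3 || j <= 2) && (j <= -5 || val <= 3*n + 2*s + 8))


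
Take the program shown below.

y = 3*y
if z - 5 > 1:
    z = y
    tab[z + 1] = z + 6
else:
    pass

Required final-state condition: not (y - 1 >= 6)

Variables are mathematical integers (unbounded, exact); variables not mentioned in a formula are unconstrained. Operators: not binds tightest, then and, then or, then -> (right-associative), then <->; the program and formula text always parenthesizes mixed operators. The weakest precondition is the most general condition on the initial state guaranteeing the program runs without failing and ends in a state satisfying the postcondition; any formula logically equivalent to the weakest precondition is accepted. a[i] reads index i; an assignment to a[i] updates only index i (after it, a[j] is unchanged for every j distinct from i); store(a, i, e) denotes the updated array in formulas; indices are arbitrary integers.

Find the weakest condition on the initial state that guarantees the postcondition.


Working backward. After the program, the postcondition not (y - 1 >= 6) must hold; in canonical form it is not (y >= 7).
Then branch requires not (y >= 7); else branch requires not (y >= 7).
Before the if: (z > 6 -> (not (y >= 7))) and ((not (z > 6)) -> (not (y >= 7)))
Before y := 3*y: (z > 6 -> (not (3*y >= 7))) and ((not (z > 6)) -> (not (3*y >= 7)))
Answer: WP = (z > 6 -> (not (3*y >= 7))) and ((not (z > 6)) -> (not (3*y >= 7)))


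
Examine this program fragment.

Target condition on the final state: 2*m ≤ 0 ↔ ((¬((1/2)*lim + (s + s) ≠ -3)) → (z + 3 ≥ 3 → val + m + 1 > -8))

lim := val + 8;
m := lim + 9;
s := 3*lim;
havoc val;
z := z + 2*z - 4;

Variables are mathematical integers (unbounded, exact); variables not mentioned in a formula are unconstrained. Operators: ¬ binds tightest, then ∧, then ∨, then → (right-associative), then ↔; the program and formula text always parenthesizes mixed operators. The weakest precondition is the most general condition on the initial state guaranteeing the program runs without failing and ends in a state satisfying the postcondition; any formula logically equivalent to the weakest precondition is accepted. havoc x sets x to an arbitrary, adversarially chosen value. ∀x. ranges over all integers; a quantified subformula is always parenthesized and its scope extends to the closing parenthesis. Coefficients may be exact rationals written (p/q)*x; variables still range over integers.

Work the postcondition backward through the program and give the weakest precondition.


Working backward. After the program, the postcondition 2*m ≤ 0 ↔ ((¬((1/2)*lim + (s + s) ≠ -3)) → (z + 3 ≥ 3 → val + m + 1 > -8)) must hold; in canonical form it is 2*m ≤ 0 ↔ ((¬((1/2)*lim + 2*s ≠ -3)) → (z ≥ 0 → m + val > -9)).
Before z := z + 2*z - 4: 2*m ≤ 0 ↔ ((¬((1/2)*lim + 2*s ≠ -3)) → (3*z ≥ 4 → m + val > -9))
Before havoc val: ∀val_1. (2*m ≤ 0 ↔ ((¬((1/2)*lim + 2*s ≠ -3)) → (3*z ≥ 4 → m + val_1 > -9)))
Before s := 3*lim: ∀val_1. (2*m ≤ 0 ↔ ((¬((13/2)*lim ≠ -3)) → (3*z ≥ 4 → m + val_1 > -9)))
Before m := lim + 9: ∀val_1. (2*lim ≤ -18 ↔ ((¬((13/2)*lim ≠ -3)) → (3*z ≥ 4 → lim + val_1 > -18)))
Before lim := val + 8: ∀val_1. (2*val ≤ -34 ↔ ((¬((13/2)*val ≠ -55)) → (3*z ≥ 4 → val + val_1 > -26)))
Answer: WP = ∀val_1. (2*val ≤ -34 ↔ ((¬((13/2)*val ≠ -55)) → (3*z ≥ 4 → val + val_1 > -26)))


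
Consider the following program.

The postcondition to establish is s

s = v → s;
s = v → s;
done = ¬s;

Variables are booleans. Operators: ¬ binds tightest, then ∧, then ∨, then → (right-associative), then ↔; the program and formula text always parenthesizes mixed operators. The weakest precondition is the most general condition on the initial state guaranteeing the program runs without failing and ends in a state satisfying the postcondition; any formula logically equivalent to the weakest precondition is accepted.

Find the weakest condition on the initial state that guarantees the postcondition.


Working backward. After the program, s must hold.
Before done := ¬s: s
Before s := v → s: v → s
Before s := v → s: v → (v → s)
Answer: WP = v → (v → s)


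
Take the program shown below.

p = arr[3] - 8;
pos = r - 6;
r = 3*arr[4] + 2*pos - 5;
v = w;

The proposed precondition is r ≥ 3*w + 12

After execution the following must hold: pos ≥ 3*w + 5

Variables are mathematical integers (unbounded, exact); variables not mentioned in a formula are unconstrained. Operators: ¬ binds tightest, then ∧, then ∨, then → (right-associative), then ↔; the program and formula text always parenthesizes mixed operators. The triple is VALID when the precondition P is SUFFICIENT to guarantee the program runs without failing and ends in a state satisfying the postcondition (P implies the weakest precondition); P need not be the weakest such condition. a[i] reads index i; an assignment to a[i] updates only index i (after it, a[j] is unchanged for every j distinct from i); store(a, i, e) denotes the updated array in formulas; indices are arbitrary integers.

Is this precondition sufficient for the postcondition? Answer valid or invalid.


Working backward. After the program, pos ≥ 3*w + 5 must hold.
Before v := w: pos ≥ 3*w + 5
Before r := 3*arr[4] + 2*pos - 5: pos ≥ 3*w + 5
Before pos := r - 6: r ≥ 3*w + 11
Before p := arr[3] - 8: r ≥ 3*w + 11
The weakest precondition is r ≥ 3*w + 11.
Check whether r ≥ 3*w + 12 implies it.
Every state satisfying the precondition satisfies the weakest precondition: the implication holds.
Answer: valid


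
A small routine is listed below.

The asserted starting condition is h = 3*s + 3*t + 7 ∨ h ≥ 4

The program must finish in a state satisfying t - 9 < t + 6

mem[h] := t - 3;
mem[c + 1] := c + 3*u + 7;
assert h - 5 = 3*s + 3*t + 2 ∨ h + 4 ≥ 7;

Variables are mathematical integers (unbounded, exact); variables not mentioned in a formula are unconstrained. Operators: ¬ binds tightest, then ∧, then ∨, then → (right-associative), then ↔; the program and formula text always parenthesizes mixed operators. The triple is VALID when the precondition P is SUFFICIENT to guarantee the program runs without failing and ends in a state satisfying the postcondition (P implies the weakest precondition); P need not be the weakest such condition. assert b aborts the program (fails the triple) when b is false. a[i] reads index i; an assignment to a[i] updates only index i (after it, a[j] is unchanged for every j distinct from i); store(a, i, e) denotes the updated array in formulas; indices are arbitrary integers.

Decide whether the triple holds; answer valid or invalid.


Working backward. After the program, the postcondition t - 9 < t + 6 must hold; in canonical form it is true.
Before assert h - 5 = 3*s + 3*t + 2 ∨ h + 4 ≥ 7: h = 3*s + 3*t + 7 ∨ h ≥ 3
Before mem[c + 1] := c + 3*u + 7: h = 3*s + 3*t + 7 ∨ h ≥ 3
Before mem[h] := t - 3: h = 3*s + 3*t + 7 ∨ h ≥ 3
The weakest precondition is h = 3*s + 3*t + 7 ∨ h ≥ 3.
Check whether h = 3*s + 3*t + 7 ∨ h ≥ 4 implies it.
Every state satisfying the precondition satisfies the weakest precondition: the implication holds.
Answer: valid
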